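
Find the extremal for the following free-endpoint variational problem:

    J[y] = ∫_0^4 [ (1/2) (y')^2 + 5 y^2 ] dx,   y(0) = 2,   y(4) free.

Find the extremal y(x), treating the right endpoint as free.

The Lagrangian L = (1/2) (y')^2 + 5 y^2 gives
    ∂L/∂y = 10 y,   ∂L/∂y' = y'.
Euler-Lagrange: y'' − 10 y = 0.
With k = sqrt(10), the general solution is
    y(x) = A cosh(sqrt(10) x) + B sinh(sqrt(10) x).
Fixed left endpoint y(0) = 2 ⇒ A = 2.
The right endpoint x = 4 is free, so the natural (transversality) condition is ∂L/∂y' |_{x=4} = 0, i.e. y'(4) = 0.
Compute y'(x) = A k sinh(k x) + B k cosh(k x), so
    y'(4) = A k sinh(k·4) + B k cosh(k·4) = 0
    ⇒ B = −A tanh(k·4) = − 2 tanh(sqrt(10)·4).
Therefore the extremal is
    y(x) = 2 cosh(sqrt(10) x) − 2 tanh(sqrt(10)·4) sinh(sqrt(10) x).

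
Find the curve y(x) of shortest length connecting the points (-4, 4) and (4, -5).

Arc-length functional: J[y] = ∫ sqrt(1 + (y')^2) dx.
Lagrangian L = sqrt(1 + (y')^2) has no explicit y dependence, so ∂L/∂y = 0 and the Euler-Lagrange equation gives
    d/dx( y' / sqrt(1 + (y')^2) ) = 0  ⇒  y' / sqrt(1 + (y')^2) = const.
Hence y' is constant, so y(x) is affine.
Fitting the endpoints (-4, 4) and (4, -5):
    slope m = ((-5) − 4) / (4 − (-4)) = -9/8,
    intercept c = 4 − m·(-4) = -1/2.
Extremal: y(x) = (-9/8) x - 1/2.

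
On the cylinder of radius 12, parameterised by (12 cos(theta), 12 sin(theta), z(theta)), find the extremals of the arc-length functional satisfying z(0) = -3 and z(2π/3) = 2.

Parameterise the cylinder of radius R = 12 as
    r(θ) = (12 cos θ, 12 sin θ, z(θ)).
The arc-length element is
    ds = sqrt(144 + (dz/dθ)^2) dθ,
so the Lagrangian is L = sqrt(144 + z'^2).
L depends on z' only, not on z or θ, so ∂L/∂z = 0 and
    ∂L/∂z' = z' / sqrt(144 + z'^2).
The Euler-Lagrange equation gives
    d/dθ( z' / sqrt(144 + z'^2) ) = 0,
so z' is constant. Integrating once:
    z(θ) = a θ + b,
a helix on the cylinder (a straight line when the cylinder is unrolled). The constants a, b are determined by the endpoint conditions.
With endpoint conditions z(0) = -3 and z(2π/3) = 2: from z(0) = b we get b = -3, and a·2π/3 + -3 = 2 gives a = 15/(2π), so
    z(θ) = (15/(2π)) θ − 3.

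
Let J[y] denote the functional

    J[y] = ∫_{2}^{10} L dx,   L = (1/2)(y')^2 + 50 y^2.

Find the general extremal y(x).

The Lagrangian is L = (1/2)(y')^2 + 50 y^2.
∂L/∂y = 100y.
∂L/∂y' = y'.
The Euler-Lagrange equation d/dx(∂L/∂y') − ∂L/∂y = 0 becomes:
    y'' - 100 y = 0
General solution: y(x) = A e^(10x) + B e^(-10x), where A and B are arbitrary constants fixed by the endpoint conditions.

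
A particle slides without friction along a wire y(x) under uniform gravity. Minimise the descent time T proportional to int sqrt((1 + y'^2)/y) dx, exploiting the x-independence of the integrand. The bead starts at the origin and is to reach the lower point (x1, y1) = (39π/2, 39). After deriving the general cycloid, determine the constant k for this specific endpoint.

The Lagrangian L = sqrt((1 + y'^2) / y) has no explicit x dependence, so the Beltrami identity applies:
    L − y' ∂L/∂y' = C.
Compute ∂L/∂y' = y' / sqrt(y (1 + y'^2)).
Substitute:
    sqrt((1 + y'^2)/y) − y'·y' / sqrt(y (1 + y'^2))
    = (1 + y'^2) / sqrt(y (1 + y'^2)) − y'^2 / sqrt(y (1 + y'^2))
    = 1 / sqrt(y (1 + y'^2)) = C.
Squaring and rearranging gives the first integral
    y (1 + y'^2) = 1/C^2 =: k   (constant).
Solving this first-order ODE by the substitution
    y = (k/2)(1 − cos θ)
yields the cycloid parameterisation
    x(θ) = (k/2)(θ − sin θ),   y(θ) = (k/2)(1 − cos θ).
The constant k is fixed by the endpoint condition.
Now fit the given lower endpoint (x1, y1) = (39π/2, 39). At the bottom of the first arch (θ = π), the parametric equations give
    y(π) = (k/2)(1 − cos π) = k,
    x(π) = (k/2)(π − sin π) = kπ/2.
Matching y(π) = 39 gives k = 39, consistent with x(π) = 39π/2. Therefore the specific cycloid is
    x(θ) = (39/2)(θ − sin θ),   y(θ) = (39/2)(1 − cos θ).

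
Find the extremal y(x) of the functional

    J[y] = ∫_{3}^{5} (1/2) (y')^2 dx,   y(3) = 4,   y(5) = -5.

The Lagrangian is L = (1/2) (y')^2.
Compute ∂L/∂y = 0, ∂L/∂y' = y'.
The Euler-Lagrange equation d/dx(∂L/∂y') − ∂L/∂y = 0 reduces to
    y'' = 0.
Its general solution is
    y(x) = A x + B,
with A, B fixed by the endpoint conditions.
Applying the endpoint conditions y(3) = 4 and y(5) = -5: solve A·3 + B = 4 and A·5 + B = -5. Subtracting gives A(5 − 3) = -5 − 4, so A = -9/2, and B = 4 − A·3 = 35/2. Therefore
    y(x) = (-9/2) x + 35/2.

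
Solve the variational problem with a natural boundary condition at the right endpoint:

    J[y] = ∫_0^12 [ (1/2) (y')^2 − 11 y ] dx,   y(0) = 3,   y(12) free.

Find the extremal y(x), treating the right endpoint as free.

The Lagrangian L = (1/2) (y')^2 − 11 y gives
    ∂L/∂y = −11,   ∂L/∂y' = y'.
Euler-Lagrange: d/dx(y') − (−11) = 0, i.e. y'' + 11 = 0, so
    y(x) = −(11/2) x^2 + C1 x + C2.
Fixed left endpoint y(0) = 3 ⇒ C2 = 3.
The right endpoint x = 12 is free, so the natural (transversality) condition is ∂L/∂y' |_{x=12} = 0, i.e. y'(12) = 0.
Compute y'(x) = −11 x + C1, so y'(12) = −132 + C1 = 0 ⇒ C1 = 132.
Therefore the extremal is
    y(x) = −(11/2) x^2 + 132 x + 3.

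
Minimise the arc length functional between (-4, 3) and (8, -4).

Arc-length functional: J[y] = ∫ sqrt(1 + (y')^2) dx.
Lagrangian L = sqrt(1 + (y')^2) has no explicit y dependence, so ∂L/∂y = 0 and the Euler-Lagrange equation gives
    d/dx( y' / sqrt(1 + (y')^2) ) = 0  ⇒  y' / sqrt(1 + (y')^2) = const.
Hence y' is constant, so y(x) is affine.
Fitting the endpoints (-4, 3) and (8, -4):
    slope m = ((-4) − 3) / (8 − (-4)) = -7/12,
    intercept c = 3 − m·(-4) = 2/3.
Extremal: y(x) = (-7/12) x + 2/3.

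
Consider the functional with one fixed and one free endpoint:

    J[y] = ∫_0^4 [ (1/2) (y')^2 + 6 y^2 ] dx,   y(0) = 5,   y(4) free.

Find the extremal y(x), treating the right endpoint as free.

The Lagrangian L = (1/2) (y')^2 + 6 y^2 gives
    ∂L/∂y = 12 y,   ∂L/∂y' = y'.
Euler-Lagrange: y'' − 12 y = 0.
With k = sqrt(12), the general solution is
    y(x) = A cosh(sqrt(12) x) + B sinh(sqrt(12) x).
Fixed left endpoint y(0) = 5 ⇒ A = 5.
The right endpoint x = 4 is free, so the natural (transversality) condition is ∂L/∂y' |_{x=4} = 0, i.e. y'(4) = 0.
Compute y'(x) = A k sinh(k x) + B k cosh(k x), so
    y'(4) = A k sinh(k·4) + B k cosh(k·4) = 0
    ⇒ B = −A tanh(k·4) = − 5 tanh(sqrt(12)·4).
Therefore the extremal is
    y(x) = 5 cosh(sqrt(12) x) − 5 tanh(sqrt(12)·4) sinh(sqrt(12) x).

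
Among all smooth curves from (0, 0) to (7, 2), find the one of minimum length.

Arc-length functional: J[y] = ∫ sqrt(1 + (y')^2) dx.
Lagrangian L = sqrt(1 + (y')^2) has no explicit y dependence, so ∂L/∂y = 0 and the Euler-Lagrange equation gives
    d/dx( y' / sqrt(1 + (y')^2) ) = 0  ⇒  y' / sqrt(1 + (y')^2) = const.
Hence y' is constant, so y(x) is affine.
Fitting the endpoints (0, 0) and (7, 2):
    slope m = (2 − 0) / (7 − 0) = 2/7,
    intercept c = 0 − m·0 = 0.
Extremal: y(x) = (2/7) x.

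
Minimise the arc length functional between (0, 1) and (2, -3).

Arc-length functional: J[y] = ∫ sqrt(1 + (y')^2) dx.
Lagrangian L = sqrt(1 + (y')^2) has no explicit y dependence, so ∂L/∂y = 0 and the Euler-Lagrange equation gives
    d/dx( y' / sqrt(1 + (y')^2) ) = 0  ⇒  y' / sqrt(1 + (y')^2) = const.
Hence y' is constant, so y(x) is affine.
Fitting the endpoints (0, 1) and (2, -3):
    slope m = ((-3) − 1) / (2 − 0) = -2,
    intercept c = 1 − m·0 = 1.
Extremal: y(x) = -2 x + 1.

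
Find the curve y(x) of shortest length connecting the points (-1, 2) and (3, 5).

Arc-length functional: J[y] = ∫ sqrt(1 + (y')^2) dx.
Lagrangian L = sqrt(1 + (y')^2) has no explicit y dependence, so ∂L/∂y = 0 and the Euler-Lagrange equation gives
    d/dx( y' / sqrt(1 + (y')^2) ) = 0  ⇒  y' / sqrt(1 + (y')^2) = const.
Hence y' is constant, so y(x) is affine.
Fitting the endpoints (-1, 2) and (3, 5):
    slope m = (5 − 2) / (3 − (-1)) = 3/4,
    intercept c = 2 − m·(-1) = 11/4.
Extremal: y(x) = (3/4) x + 11/4.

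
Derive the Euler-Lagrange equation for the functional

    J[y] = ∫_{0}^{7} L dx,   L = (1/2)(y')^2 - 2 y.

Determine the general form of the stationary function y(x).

The Lagrangian is L = (1/2)(y')^2 - 2 y.
∂L/∂y = -2.
∂L/∂y' = y'.
The Euler-Lagrange equation d/dx(∂L/∂y') − ∂L/∂y = 0 becomes:
    y'' + 2 = 0
General solution: y(x) = -x^2 + A x + B, where A and B are arbitrary constants fixed by the endpoint conditions.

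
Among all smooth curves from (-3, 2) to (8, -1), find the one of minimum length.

Arc-length functional: J[y] = ∫ sqrt(1 + (y')^2) dx.
Lagrangian L = sqrt(1 + (y')^2) has no explicit y dependence, so ∂L/∂y = 0 and the Euler-Lagrange equation gives
    d/dx( y' / sqrt(1 + (y')^2) ) = 0  ⇒  y' / sqrt(1 + (y')^2) = const.
Hence y' is constant, so y(x) is affine.
Fitting the endpoints (-3, 2) and (8, -1):
    slope m = ((-1) − 2) / (8 − (-3)) = -3/11,
    intercept c = 2 − m·(-3) = 13/11.
Extremal: y(x) = (-3/11) x + 13/11.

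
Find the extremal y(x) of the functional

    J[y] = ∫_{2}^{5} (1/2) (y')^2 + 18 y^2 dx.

The Lagrangian is L = (1/2) (y')^2 + 18 y^2.
Compute ∂L/∂y = 36y, ∂L/∂y' = y'.
The Euler-Lagrange equation d/dx(∂L/∂y') − ∂L/∂y = 0 reduces to
    y'' − 36 y = 0.
Its general solution is
    y(x) = A e^(6x) + B e^(−6x),
with A, B fixed by the endpoint conditions.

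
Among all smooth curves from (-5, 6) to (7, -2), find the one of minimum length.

Arc-length functional: J[y] = ∫ sqrt(1 + (y')^2) dx.
Lagrangian L = sqrt(1 + (y')^2) has no explicit y dependence, so ∂L/∂y = 0 and the Euler-Lagrange equation gives
    d/dx( y' / sqrt(1 + (y')^2) ) = 0  ⇒  y' / sqrt(1 + (y')^2) = const.
Hence y' is constant, so y(x) is affine.
Fitting the endpoints (-5, 6) and (7, -2):
    slope m = ((-2) − 6) / (7 − (-5)) = -2/3,
    intercept c = 6 − m·(-5) = 8/3.
Extremal: y(x) = (-2/3) x + 8/3.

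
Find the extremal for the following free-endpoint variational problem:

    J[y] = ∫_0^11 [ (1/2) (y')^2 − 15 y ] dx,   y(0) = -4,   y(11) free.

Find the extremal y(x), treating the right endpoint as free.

The Lagrangian L = (1/2) (y')^2 − 15 y gives
    ∂L/∂y = −15,   ∂L/∂y' = y'.
Euler-Lagrange: d/dx(y') − (−15) = 0, i.e. y'' + 15 = 0, so
    y(x) = −(15/2) x^2 + C1 x + C2.
Fixed left endpoint y(0) = -4 ⇒ C2 = -4.
The right endpoint x = 11 is free, so the natural (transversality) condition is ∂L/∂y' |_{x=11} = 0, i.e. y'(11) = 0.
Compute y'(x) = −15 x + C1, so y'(11) = −165 + C1 = 0 ⇒ C1 = 165.
Therefore the extremal is
    y(x) = −(15/2) x^2 + 165 x − 4.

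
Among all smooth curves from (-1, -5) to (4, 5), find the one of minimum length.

Arc-length functional: J[y] = ∫ sqrt(1 + (y')^2) dx.
Lagrangian L = sqrt(1 + (y')^2) has no explicit y dependence, so ∂L/∂y = 0 and the Euler-Lagrange equation gives
    d/dx( y' / sqrt(1 + (y')^2) ) = 0  ⇒  y' / sqrt(1 + (y')^2) = const.
Hence y' is constant, so y(x) is affine.
Fitting the endpoints (-1, -5) and (4, 5):
    slope m = (5 − (-5)) / (4 − (-1)) = 2,
    intercept c = (-5) − m·(-1) = -3.
Extremal: y(x) = 2 x - 3.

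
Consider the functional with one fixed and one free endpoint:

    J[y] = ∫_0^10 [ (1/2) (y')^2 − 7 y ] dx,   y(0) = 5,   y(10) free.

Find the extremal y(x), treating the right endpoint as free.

The Lagrangian L = (1/2) (y')^2 − 7 y gives
    ∂L/∂y = −7,   ∂L/∂y' = y'.
Euler-Lagrange: d/dx(y') − (−7) = 0, i.e. y'' + 7 = 0, so
    y(x) = −(7/2) x^2 + C1 x + C2.
Fixed left endpoint y(0) = 5 ⇒ C2 = 5.
The right endpoint x = 10 is free, so the natural (transversality) condition is ∂L/∂y' |_{x=10} = 0, i.e. y'(10) = 0.
Compute y'(x) = −7 x + C1, so y'(10) = −70 + C1 = 0 ⇒ C1 = 70.
Therefore the extremal is
    y(x) = −(7/2) x^2 + 70 x + 5.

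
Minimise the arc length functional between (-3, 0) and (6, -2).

Arc-length functional: J[y] = ∫ sqrt(1 + (y')^2) dx.
Lagrangian L = sqrt(1 + (y')^2) has no explicit y dependence, so ∂L/∂y = 0 and the Euler-Lagrange equation gives
    d/dx( y' / sqrt(1 + (y')^2) ) = 0  ⇒  y' / sqrt(1 + (y')^2) = const.
Hence y' is constant, so y(x) is affine.
Fitting the endpoints (-3, 0) and (6, -2):
    slope m = ((-2) − 0) / (6 − (-3)) = -2/9,
    intercept c = 0 − m·(-3) = -2/3.
Extremal: y(x) = (-2/9) x - 2/3.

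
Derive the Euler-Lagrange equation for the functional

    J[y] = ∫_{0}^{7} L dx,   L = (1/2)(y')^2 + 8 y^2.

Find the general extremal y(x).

The Lagrangian is L = (1/2)(y')^2 + 8 y^2.
∂L/∂y = 16y.
∂L/∂y' = y'.
The Euler-Lagrange equation d/dx(∂L/∂y') − ∂L/∂y = 0 becomes:
    y'' - 16 y = 0
General solution: y(x) = A e^(4x) + B e^(-4x), where A and B are arbitrary constants fixed by the endpoint conditions.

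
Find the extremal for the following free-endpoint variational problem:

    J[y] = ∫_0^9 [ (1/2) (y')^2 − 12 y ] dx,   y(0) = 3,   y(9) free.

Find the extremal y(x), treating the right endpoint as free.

The Lagrangian L = (1/2) (y')^2 − 12 y gives
    ∂L/∂y = −12,   ∂L/∂y' = y'.
Euler-Lagrange: d/dx(y') − (−12) = 0, i.e. y'' + 12 = 0, so
    y(x) = −(12/2) x^2 + C1 x + C2.
Fixed left endpoint y(0) = 3 ⇒ C2 = 3.
The right endpoint x = 9 is free, so the natural (transversality) condition is ∂L/∂y' |_{x=9} = 0, i.e. y'(9) = 0.
Compute y'(x) = −12 x + C1, so y'(9) = −108 + C1 = 0 ⇒ C1 = 108.
Therefore the extremal is
    y(x) = −6 x^2 + 108 x + 3.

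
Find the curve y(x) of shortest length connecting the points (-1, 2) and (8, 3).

Arc-length functional: J[y] = ∫ sqrt(1 + (y')^2) dx.
Lagrangian L = sqrt(1 + (y')^2) has no explicit y dependence, so ∂L/∂y = 0 and the Euler-Lagrange equation gives
    d/dx( y' / sqrt(1 + (y')^2) ) = 0  ⇒  y' / sqrt(1 + (y')^2) = const.
Hence y' is constant, so y(x) is affine.
Fitting the endpoints (-1, 2) and (8, 3):
    slope m = (3 − 2) / (8 − (-1)) = 1/9,
    intercept c = 2 − m·(-1) = 19/9.
Extremal: y(x) = (1/9) x + 19/9.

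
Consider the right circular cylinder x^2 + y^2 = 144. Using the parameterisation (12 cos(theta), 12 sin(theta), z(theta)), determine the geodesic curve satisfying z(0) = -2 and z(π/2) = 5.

Parameterise the cylinder of radius R = 12 as
    r(θ) = (12 cos θ, 12 sin θ, z(θ)).
The arc-length element is
    ds = sqrt(144 + (dz/dθ)^2) dθ,
so the Lagrangian is L = sqrt(144 + z'^2).
L depends on z' only, not on z or θ, so ∂L/∂z = 0 and
    ∂L/∂z' = z' / sqrt(144 + z'^2).
The Euler-Lagrange equation gives
    d/dθ( z' / sqrt(144 + z'^2) ) = 0,
so z' is constant. Integrating once:
    z(θ) = a θ + b,
a helix on the cylinder (a straight line when the cylinder is unrolled). The constants a, b are determined by the endpoint conditions.
With endpoint conditions z(0) = -2 and z(π/2) = 5: from z(0) = b we get b = -2, and a·π/2 + -2 = 5 gives a = 14/π, so
    z(θ) = (14/π) θ − 2.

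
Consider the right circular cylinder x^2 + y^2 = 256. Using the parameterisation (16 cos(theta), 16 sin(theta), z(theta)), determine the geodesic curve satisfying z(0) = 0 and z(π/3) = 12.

Parameterise the cylinder of radius R = 16 as
    r(θ) = (16 cos θ, 16 sin θ, z(θ)).
The arc-length element is
    ds = sqrt(256 + (dz/dθ)^2) dθ,
so the Lagrangian is L = sqrt(256 + z'^2).
L depends on z' only, not on z or θ, so ∂L/∂z = 0 and
    ∂L/∂z' = z' / sqrt(256 + z'^2).
The Euler-Lagrange equation gives
    d/dθ( z' / sqrt(256 + z'^2) ) = 0,
so z' is constant. Integrating once:
    z(θ) = a θ + b,
a helix on the cylinder (a straight line when the cylinder is unrolled). The constants a, b are determined by the endpoint conditions.
With endpoint conditions z(0) = 0 and z(π/3) = 12: from z(0) = b we get b = 0, and a·π/3 + 0 = 12 gives a = 36/π, so
    z(θ) = (36/π) θ.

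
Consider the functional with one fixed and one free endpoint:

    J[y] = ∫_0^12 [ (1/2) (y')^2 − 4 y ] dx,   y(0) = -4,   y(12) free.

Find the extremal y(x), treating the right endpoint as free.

The Lagrangian L = (1/2) (y')^2 − 4 y gives
    ∂L/∂y = −4,   ∂L/∂y' = y'.
Euler-Lagrange: d/dx(y') − (−4) = 0, i.e. y'' + 4 = 0, so
    y(x) = −(4/2) x^2 + C1 x + C2.
Fixed left endpoint y(0) = -4 ⇒ C2 = -4.
The right endpoint x = 12 is free, so the natural (transversality) condition is ∂L/∂y' |_{x=12} = 0, i.e. y'(12) = 0.
Compute y'(x) = −4 x + C1, so y'(12) = −48 + C1 = 0 ⇒ C1 = 48.
Therefore the extremal is
    y(x) = −2 x^2 + 48 x − 4.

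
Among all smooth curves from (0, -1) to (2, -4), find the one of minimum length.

Arc-length functional: J[y] = ∫ sqrt(1 + (y')^2) dx.
Lagrangian L = sqrt(1 + (y')^2) has no explicit y dependence, so ∂L/∂y = 0 and the Euler-Lagrange equation gives
    d/dx( y' / sqrt(1 + (y')^2) ) = 0  ⇒  y' / sqrt(1 + (y')^2) = const.
Hence y' is constant, so y(x) is affine.
Fitting the endpoints (0, -1) and (2, -4):
    slope m = ((-4) − (-1)) / (2 − 0) = -3/2,
    intercept c = (-1) − m·0 = -1.
Extremal: y(x) = (-3/2) x - 1.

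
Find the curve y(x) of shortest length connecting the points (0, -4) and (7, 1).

Arc-length functional: J[y] = ∫ sqrt(1 + (y')^2) dx.
Lagrangian L = sqrt(1 + (y')^2) has no explicit y dependence, so ∂L/∂y = 0 and the Euler-Lagrange equation gives
    d/dx( y' / sqrt(1 + (y')^2) ) = 0  ⇒  y' / sqrt(1 + (y')^2) = const.
Hence y' is constant, so y(x) is affine.
Fitting the endpoints (0, -4) and (7, 1):
    slope m = (1 − (-4)) / (7 − 0) = 5/7,
    intercept c = (-4) − m·0 = -4.
Extremal: y(x) = (5/7) x - 4.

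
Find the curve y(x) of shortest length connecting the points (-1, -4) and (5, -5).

Arc-length functional: J[y] = ∫ sqrt(1 + (y')^2) dx.
Lagrangian L = sqrt(1 + (y')^2) has no explicit y dependence, so ∂L/∂y = 0 and the Euler-Lagrange equation gives
    d/dx( y' / sqrt(1 + (y')^2) ) = 0  ⇒  y' / sqrt(1 + (y')^2) = const.
Hence y' is constant, so y(x) is affine.
Fitting the endpoints (-1, -4) and (5, -5):
    slope m = ((-5) − (-4)) / (5 − (-1)) = -1/6,
    intercept c = (-4) − m·(-1) = -25/6.
Extremal: y(x) = (-1/6) x - 25/6.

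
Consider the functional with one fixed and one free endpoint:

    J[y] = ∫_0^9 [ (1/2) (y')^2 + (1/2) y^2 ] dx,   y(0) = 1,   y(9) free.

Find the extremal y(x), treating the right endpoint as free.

The Lagrangian L = (1/2) (y')^2 + (1/2) y^2 gives
    ∂L/∂y = 1 y,   ∂L/∂y' = y'.
Euler-Lagrange: y'' − y = 0.
With k = 1, the general solution is
    y(x) = A cosh(x) + B sinh(x).
Fixed left endpoint y(0) = 1 ⇒ A = 1.
The right endpoint x = 9 is free, so the natural (transversality) condition is ∂L/∂y' |_{x=9} = 0, i.e. y'(9) = 0.
Compute y'(x) = A k sinh(k x) + B k cosh(k x), so
    y'(9) = A k sinh(k·9) + B k cosh(k·9) = 0
    ⇒ B = −A tanh(k·9) = − tanh(1·9).
Therefore the extremal is
    y(x) = cosh(1 x) − tanh(1·9) sinh(1 x).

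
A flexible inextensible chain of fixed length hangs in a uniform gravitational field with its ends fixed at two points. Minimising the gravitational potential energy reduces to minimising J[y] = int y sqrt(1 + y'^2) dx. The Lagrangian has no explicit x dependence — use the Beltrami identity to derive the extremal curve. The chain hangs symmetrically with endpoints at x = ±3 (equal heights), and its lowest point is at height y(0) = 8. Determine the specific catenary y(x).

The Lagrangian L(y, y') = y sqrt(1 + y'^2) has no explicit x dependence, so the Beltrami identity applies:
    L − y' ∂L/∂y' = C.
Compute ∂L/∂y' = y · y' / sqrt(1 + y'^2). Then
    L − y' ∂L/∂y'
    = y sqrt(1 + y'^2) − y · y'^2 / sqrt(1 + y'^2)
    = y (1 + y'^2 − y'^2) / sqrt(1 + y'^2)
    = y / sqrt(1 + y'^2) = C.
Squaring gives y^2 = C^2 (1 + y'^2), i.e.
    y'^2 = y^2 / C^2 − 1.
Separating variables,
    dy / sqrt(y^2 − C^2) = dx / C,
and integrating gives arccosh(y / C) = (x − a)/C, so
    y(x) = C cosh((x − a)/C),
the catenary. The constants C and a are fixed by the two endpoint conditions (and, for the hanging-chain problem, the length constraint selects C).
Now fit the given data. The endpoints x = ±3 are symmetric at equal height, so the catenary is even about its minimum: a = 0 and y(x) = C cosh(x/C). The lowest point is y(0) = C cosh(0) = C, and we are told y(0) = 8, so C = 8. Therefore
    y(x) = 8 cosh(x/8),
and at the endpoints
    y(±3) = 8 cosh(3/8).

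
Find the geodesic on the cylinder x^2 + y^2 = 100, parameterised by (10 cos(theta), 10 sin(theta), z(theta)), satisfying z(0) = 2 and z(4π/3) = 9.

Parameterise the cylinder of radius R = 10 as
    r(θ) = (10 cos θ, 10 sin θ, z(θ)).
The arc-length element is
    ds = sqrt(100 + (dz/dθ)^2) dθ,
so the Lagrangian is L = sqrt(100 + z'^2).
L depends on z' only, not on z or θ, so ∂L/∂z = 0 and
    ∂L/∂z' = z' / sqrt(100 + z'^2).
The Euler-Lagrange equation gives
    d/dθ( z' / sqrt(100 + z'^2) ) = 0,
so z' is constant. Integrating once:
    z(θ) = a θ + b,
a helix on the cylinder (a straight line when the cylinder is unrolled). The constants a, b are determined by the endpoint conditions.
With endpoint conditions z(0) = 2 and z(4π/3) = 9: from z(0) = b we get b = 2, and a·4π/3 + 2 = 9 gives a = 21/(4π), so
    z(θ) = (21/(4π)) θ + 2.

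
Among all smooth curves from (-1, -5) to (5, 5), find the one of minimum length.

Arc-length functional: J[y] = ∫ sqrt(1 + (y')^2) dx.
Lagrangian L = sqrt(1 + (y')^2) has no explicit y dependence, so ∂L/∂y = 0 and the Euler-Lagrange equation gives
    d/dx( y' / sqrt(1 + (y')^2) ) = 0  ⇒  y' / sqrt(1 + (y')^2) = const.
Hence y' is constant, so y(x) is affine.
Fitting the endpoints (-1, -5) and (5, 5):
    slope m = (5 − (-5)) / (5 − (-1)) = 5/3,
    intercept c = (-5) − m·(-1) = -10/3.
Extremal: y(x) = (5/3) x - 10/3.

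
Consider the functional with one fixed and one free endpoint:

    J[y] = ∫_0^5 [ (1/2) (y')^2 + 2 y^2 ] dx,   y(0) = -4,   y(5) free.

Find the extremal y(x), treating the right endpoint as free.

The Lagrangian L = (1/2) (y')^2 + 2 y^2 gives
    ∂L/∂y = 4 y,   ∂L/∂y' = y'.
Euler-Lagrange: y'' − 4 y = 0.
With k = 2, the general solution is
    y(x) = A cosh(2 x) + B sinh(2 x).
Fixed left endpoint y(0) = -4 ⇒ A = -4.
The right endpoint x = 5 is free, so the natural (transversality) condition is ∂L/∂y' |_{x=5} = 0, i.e. y'(5) = 0.
Compute y'(x) = A k sinh(k x) + B k cosh(k x), so
    y'(5) = A k sinh(k·5) + B k cosh(k·5) = 0
    ⇒ B = −A tanh(k·5) = 4 tanh(2·5).
Therefore the extremal is
    y(x) = −4 cosh(2 x) + 4 tanh(2·5) sinh(2 x).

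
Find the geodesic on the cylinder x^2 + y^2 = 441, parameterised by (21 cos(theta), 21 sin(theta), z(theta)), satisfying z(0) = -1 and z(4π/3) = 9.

Parameterise the cylinder of radius R = 21 as
    r(θ) = (21 cos θ, 21 sin θ, z(θ)).
The arc-length element is
    ds = sqrt(441 + (dz/dθ)^2) dθ,
so the Lagrangian is L = sqrt(441 + z'^2).
L depends on z' only, not on z or θ, so ∂L/∂z = 0 and
    ∂L/∂z' = z' / sqrt(441 + z'^2).
The Euler-Lagrange equation gives
    d/dθ( z' / sqrt(441 + z'^2) ) = 0,
so z' is constant. Integrating once:
    z(θ) = a θ + b,
a helix on the cylinder (a straight line when the cylinder is unrolled). The constants a, b are determined by the endpoint conditions.
With endpoint conditions z(0) = -1 and z(4π/3) = 9: from z(0) = b we get b = -1, and a·4π/3 + -1 = 9 gives a = 15/(2π), so
    z(θ) = (15/(2π)) θ − 1.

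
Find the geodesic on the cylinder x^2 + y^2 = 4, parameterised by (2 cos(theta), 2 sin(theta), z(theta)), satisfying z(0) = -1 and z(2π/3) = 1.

Parameterise the cylinder of radius R = 2 as
    r(θ) = (2 cos θ, 2 sin θ, z(θ)).
The arc-length element is
    ds = sqrt(4 + (dz/dθ)^2) dθ,
so the Lagrangian is L = sqrt(4 + z'^2).
L depends on z' only, not on z or θ, so ∂L/∂z = 0 and
    ∂L/∂z' = z' / sqrt(4 + z'^2).
The Euler-Lagrange equation gives
    d/dθ( z' / sqrt(4 + z'^2) ) = 0,
so z' is constant. Integrating once:
    z(θ) = a θ + b,
a helix on the cylinder (a straight line when the cylinder is unrolled). The constants a, b are determined by the endpoint conditions.
With endpoint conditions z(0) = -1 and z(2π/3) = 1: from z(0) = b we get b = -1, and a·2π/3 + -1 = 1 gives a = 3/π, so
    z(θ) = (3/π) θ − 1.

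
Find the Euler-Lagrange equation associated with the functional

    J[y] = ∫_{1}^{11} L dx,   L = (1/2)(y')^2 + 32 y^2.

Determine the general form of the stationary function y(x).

The Lagrangian is L = (1/2)(y')^2 + 32 y^2.
∂L/∂y = 64y.
∂L/∂y' = y'.
The Euler-Lagrange equation d/dx(∂L/∂y') − ∂L/∂y = 0 becomes:
    y'' - 64 y = 0
General solution: y(x) = A e^(8x) + B e^(-8x), where A and B are arbitrary constants fixed by the endpoint conditions.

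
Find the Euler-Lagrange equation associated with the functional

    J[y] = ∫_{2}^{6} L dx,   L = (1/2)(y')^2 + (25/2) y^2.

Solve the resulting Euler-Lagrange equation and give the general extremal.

The Lagrangian is L = (1/2)(y')^2 + (25/2) y^2.
∂L/∂y = 25y.
∂L/∂y' = y'.
The Euler-Lagrange equation d/dx(∂L/∂y') − ∂L/∂y = 0 becomes:
    y'' - 25 y = 0
General solution: y(x) = A e^(5x) + B e^(-5x), where A and B are arbitrary constants fixed by the endpoint conditions.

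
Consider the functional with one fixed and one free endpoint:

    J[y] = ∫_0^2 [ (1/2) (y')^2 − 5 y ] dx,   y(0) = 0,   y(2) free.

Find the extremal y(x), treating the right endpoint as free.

The Lagrangian L = (1/2) (y')^2 − 5 y gives
    ∂L/∂y = −5,   ∂L/∂y' = y'.
Euler-Lagrange: d/dx(y') − (−5) = 0, i.e. y'' + 5 = 0, so
    y(x) = −(5/2) x^2 + C1 x + C2.
Fixed left endpoint y(0) = 0 ⇒ C2 = 0.
The right endpoint x = 2 is free, so the natural (transversality) condition is ∂L/∂y' |_{x=2} = 0, i.e. y'(2) = 0.
Compute y'(x) = −5 x + C1, so y'(2) = −10 + C1 = 0 ⇒ C1 = 10.
Therefore the extremal is
    y(x) = −(5/2) x^2 + 10 x.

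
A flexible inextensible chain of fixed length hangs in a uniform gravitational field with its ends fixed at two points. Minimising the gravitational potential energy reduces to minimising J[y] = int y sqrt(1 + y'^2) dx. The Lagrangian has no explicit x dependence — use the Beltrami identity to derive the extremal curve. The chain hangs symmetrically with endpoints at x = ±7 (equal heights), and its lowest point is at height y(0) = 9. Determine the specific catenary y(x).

The Lagrangian L(y, y') = y sqrt(1 + y'^2) has no explicit x dependence, so the Beltrami identity applies:
    L − y' ∂L/∂y' = C.
Compute ∂L/∂y' = y · y' / sqrt(1 + y'^2). Then
    L − y' ∂L/∂y'
    = y sqrt(1 + y'^2) − y · y'^2 / sqrt(1 + y'^2)
    = y (1 + y'^2 − y'^2) / sqrt(1 + y'^2)
    = y / sqrt(1 + y'^2) = C.
Squaring gives y^2 = C^2 (1 + y'^2), i.e.
    y'^2 = y^2 / C^2 − 1.
Separating variables,
    dy / sqrt(y^2 − C^2) = dx / C,
and integrating gives arccosh(y / C) = (x − a)/C, so
    y(x) = C cosh((x − a)/C),
the catenary. The constants C and a are fixed by the two endpoint conditions (and, for the hanging-chain problem, the length constraint selects C).
Now fit the given data. The endpoints x = ±7 are symmetric at equal height, so the catenary is even about its minimum: a = 0 and y(x) = C cosh(x/C). The lowest point is y(0) = C cosh(0) = C, and we are told y(0) = 9, so C = 9. Therefore
    y(x) = 9 cosh(x/9),
and at the endpoints
    y(±7) = 9 cosh(7/9).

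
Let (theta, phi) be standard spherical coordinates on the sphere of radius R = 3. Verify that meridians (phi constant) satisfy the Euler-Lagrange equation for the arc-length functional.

On the sphere of radius R = 3 with spherical coordinates (θ, φ), the induced metric is
    ds^2 = 9(dθ^2 + sin^2(θ) dφ^2).
Using θ as the parameter, the arc-length functional becomes
    J[φ] = ∫ 3 sqrt(1 + sin^2(θ) (dφ/dθ)^2) dθ.
So L = 3 sqrt(1 + sin^2(θ) φ'^2). Compute
    ∂L/∂φ = 0  (L has no explicit φ dependence),
    ∂L/∂φ' = 3 sin^2(θ) φ' / sqrt(1 + sin^2(θ) φ'^2).
For the candidate φ(θ) = c (constant), φ' = 0, so ∂L/∂φ' evaluated along the candidate vanishes, and ∂L/∂φ is identically zero. Hence
    d/dθ(∂L/∂φ') − ∂L/∂φ = 0
is satisfied. Therefore meridians φ = const are extremals of arc length — they are geodesics on the sphere.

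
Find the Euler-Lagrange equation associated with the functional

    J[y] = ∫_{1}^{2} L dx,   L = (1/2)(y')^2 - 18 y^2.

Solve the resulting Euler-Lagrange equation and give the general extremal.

The Lagrangian is L = (1/2)(y')^2 - 18 y^2.
∂L/∂y = -36y.
∂L/∂y' = y'.
The Euler-Lagrange equation d/dx(∂L/∂y') − ∂L/∂y = 0 becomes:
    y'' + 36 y = 0
General solution: y(x) = A sin(6x) + B cos(6x), where A and B are arbitrary constants fixed by the endpoint conditions.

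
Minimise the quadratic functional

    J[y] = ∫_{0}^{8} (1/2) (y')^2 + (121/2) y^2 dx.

The Lagrangian is L = (1/2) (y')^2 + (121/2) y^2.
Compute ∂L/∂y = 121y, ∂L/∂y' = y'.
The Euler-Lagrange equation d/dx(∂L/∂y') − ∂L/∂y = 0 reduces to
    y'' − 121 y = 0.
Its general solution is
    y(x) = A e^(11x) + B e^(−11x),
with A, B fixed by the endpoint conditions.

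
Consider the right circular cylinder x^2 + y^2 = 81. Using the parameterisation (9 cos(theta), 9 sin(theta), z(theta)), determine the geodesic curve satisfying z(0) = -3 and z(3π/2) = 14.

Parameterise the cylinder of radius R = 9 as
    r(θ) = (9 cos θ, 9 sin θ, z(θ)).
The arc-length element is
    ds = sqrt(81 + (dz/dθ)^2) dθ,
so the Lagrangian is L = sqrt(81 + z'^2).
L depends on z' only, not on z or θ, so ∂L/∂z = 0 and
    ∂L/∂z' = z' / sqrt(81 + z'^2).
The Euler-Lagrange equation gives
    d/dθ( z' / sqrt(81 + z'^2) ) = 0,
so z' is constant. Integrating once:
    z(θ) = a θ + b,
a helix on the cylinder (a straight line when the cylinder is unrolled). The constants a, b are determined by the endpoint conditions.
With endpoint conditions z(0) = -3 and z(3π/2) = 14: from z(0) = b we get b = -3, and a·3π/2 + -3 = 14 gives a = 34/(3π), so
    z(θ) = (34/(3π)) θ − 3.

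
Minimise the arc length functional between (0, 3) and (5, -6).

Arc-length functional: J[y] = ∫ sqrt(1 + (y')^2) dx.
Lagrangian L = sqrt(1 + (y')^2) has no explicit y dependence, so ∂L/∂y = 0 and the Euler-Lagrange equation gives
    d/dx( y' / sqrt(1 + (y')^2) ) = 0  ⇒  y' / sqrt(1 + (y')^2) = const.
Hence y' is constant, so y(x) is affine.
Fitting the endpoints (0, 3) and (5, -6):
    slope m = ((-6) − 3) / (5 − 0) = -9/5,
    intercept c = 3 − m·0 = 3.
Extremal: y(x) = (-9/5) x + 3.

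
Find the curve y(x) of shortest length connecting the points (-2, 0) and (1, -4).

Arc-length functional: J[y] = ∫ sqrt(1 + (y')^2) dx.
Lagrangian L = sqrt(1 + (y')^2) has no explicit y dependence, so ∂L/∂y = 0 and the Euler-Lagrange equation gives
    d/dx( y' / sqrt(1 + (y')^2) ) = 0  ⇒  y' / sqrt(1 + (y')^2) = const.
Hence y' is constant, so y(x) is affine.
Fitting the endpoints (-2, 0) and (1, -4):
    slope m = ((-4) − 0) / (1 − (-2)) = -4/3,
    intercept c = 0 − m·(-2) = -8/3.
Extremal: y(x) = (-4/3) x - 8/3.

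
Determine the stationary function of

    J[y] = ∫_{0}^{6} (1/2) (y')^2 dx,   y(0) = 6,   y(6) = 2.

The Lagrangian is L = (1/2) (y')^2.
Compute ∂L/∂y = 0, ∂L/∂y' = y'.
The Euler-Lagrange equation d/dx(∂L/∂y') − ∂L/∂y = 0 reduces to
    y'' = 0.
Its general solution is
    y(x) = A x + B,
with A, B fixed by the endpoint conditions.
Applying the endpoint conditions y(0) = 6 and y(6) = 2: solve A·0 + B = 6 and A·6 + B = 2. Subtracting gives A(6 − 0) = 2 − 6, so A = -2/3, and B = 6 − A·0 = 6. Therefore
    y(x) = (-2/3) x + 6.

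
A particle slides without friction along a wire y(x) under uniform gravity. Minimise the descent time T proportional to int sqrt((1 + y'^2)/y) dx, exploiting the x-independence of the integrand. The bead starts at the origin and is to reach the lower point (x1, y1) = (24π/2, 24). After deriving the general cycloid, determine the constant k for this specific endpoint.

The Lagrangian L = sqrt((1 + y'^2) / y) has no explicit x dependence, so the Beltrami identity applies:
    L − y' ∂L/∂y' = C.
Compute ∂L/∂y' = y' / sqrt(y (1 + y'^2)).
Substitute:
    sqrt((1 + y'^2)/y) − y'·y' / sqrt(y (1 + y'^2))
    = (1 + y'^2) / sqrt(y (1 + y'^2)) − y'^2 / sqrt(y (1 + y'^2))
    = 1 / sqrt(y (1 + y'^2)) = C.
Squaring and rearranging gives the first integral
    y (1 + y'^2) = 1/C^2 =: k   (constant).
Solving this first-order ODE by the substitution
    y = (k/2)(1 − cos θ)
yields the cycloid parameterisation
    x(θ) = (k/2)(θ − sin θ),   y(θ) = (k/2)(1 − cos θ).
The constant k is fixed by the endpoint condition.
Now fit the given lower endpoint (x1, y1) = (24π/2, 24). At the bottom of the first arch (θ = π), the parametric equations give
    y(π) = (k/2)(1 − cos π) = k,
    x(π) = (k/2)(π − sin π) = kπ/2.
Matching y(π) = 24 gives k = 24, consistent with x(π) = 24π/2. Therefore the specific cycloid is
    x(θ) = (24/2)(θ − sin θ),   y(θ) = (24/2)(1 − cos θ).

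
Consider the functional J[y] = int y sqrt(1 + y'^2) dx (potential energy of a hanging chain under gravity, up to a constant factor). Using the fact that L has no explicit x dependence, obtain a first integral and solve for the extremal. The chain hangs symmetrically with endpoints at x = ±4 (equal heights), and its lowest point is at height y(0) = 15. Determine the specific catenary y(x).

The Lagrangian L(y, y') = y sqrt(1 + y'^2) has no explicit x dependence, so the Beltrami identity applies:
    L − y' ∂L/∂y' = C.
Compute ∂L/∂y' = y · y' / sqrt(1 + y'^2). Then
    L − y' ∂L/∂y'
    = y sqrt(1 + y'^2) − y · y'^2 / sqrt(1 + y'^2)
    = y (1 + y'^2 − y'^2) / sqrt(1 + y'^2)
    = y / sqrt(1 + y'^2) = C.
Squaring gives y^2 = C^2 (1 + y'^2), i.e.
    y'^2 = y^2 / C^2 − 1.
Separating variables,
    dy / sqrt(y^2 − C^2) = dx / C,
and integrating gives arccosh(y / C) = (x − a)/C, so
    y(x) = C cosh((x − a)/C),
the catenary. The constants C and a are fixed by the two endpoint conditions (and, for the hanging-chain problem, the length constraint selects C).
Now fit the given data. The endpoints x = ±4 are symmetric at equal height, so the catenary is even about its minimum: a = 0 and y(x) = C cosh(x/C). The lowest point is y(0) = C cosh(0) = C, and we are told y(0) = 15, so C = 15. Therefore
    y(x) = 15 cosh(x/15),
and at the endpoints
    y(±4) = 15 cosh(4/15).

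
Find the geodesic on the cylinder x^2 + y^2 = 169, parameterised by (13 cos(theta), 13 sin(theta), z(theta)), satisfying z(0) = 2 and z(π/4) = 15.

Parameterise the cylinder of radius R = 13 as
    r(θ) = (13 cos θ, 13 sin θ, z(θ)).
The arc-length element is
    ds = sqrt(169 + (dz/dθ)^2) dθ,
so the Lagrangian is L = sqrt(169 + z'^2).
L depends on z' only, not on z or θ, so ∂L/∂z = 0 and
    ∂L/∂z' = z' / sqrt(169 + z'^2).
The Euler-Lagrange equation gives
    d/dθ( z' / sqrt(169 + z'^2) ) = 0,
so z' is constant. Integrating once:
    z(θ) = a θ + b,
a helix on the cylinder (a straight line when the cylinder is unrolled). The constants a, b are determined by the endpoint conditions.
With endpoint conditions z(0) = 2 and z(π/4) = 15: from z(0) = b we get b = 2, and a·π/4 + 2 = 15 gives a = 52/π, so
    z(θ) = (52/π) θ + 2.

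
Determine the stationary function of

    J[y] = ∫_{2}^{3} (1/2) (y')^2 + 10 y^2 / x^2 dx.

The Lagrangian is L = (1/2) (y')^2 + 10 y^2 / x^2.
Compute ∂L/∂y = 20y/x^2, ∂L/∂y' = y'.
The Euler-Lagrange equation d/dx(∂L/∂y') − ∂L/∂y = 0 reduces to
    y'' − 20/x^2 · y = 0  (x > 0).
Its general solution is
    y(x) = A x^5 + B x^(-4),
with A, B fixed by the endpoint conditions.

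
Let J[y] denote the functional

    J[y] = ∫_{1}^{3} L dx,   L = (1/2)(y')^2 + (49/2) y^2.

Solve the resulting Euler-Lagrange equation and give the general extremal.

The Lagrangian is L = (1/2)(y')^2 + (49/2) y^2.
∂L/∂y = 49y.
∂L/∂y' = y'.
The Euler-Lagrange equation d/dx(∂L/∂y') − ∂L/∂y = 0 becomes:
    y'' - 49 y = 0
General solution: y(x) = A e^(7x) + B e^(-7x), where A and B are arbitrary constants fixed by the endpoint conditions.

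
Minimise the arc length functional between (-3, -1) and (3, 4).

Arc-length functional: J[y] = ∫ sqrt(1 + (y')^2) dx.
Lagrangian L = sqrt(1 + (y')^2) has no explicit y dependence, so ∂L/∂y = 0 and the Euler-Lagrange equation gives
    d/dx( y' / sqrt(1 + (y')^2) ) = 0  ⇒  y' / sqrt(1 + (y')^2) = const.
Hence y' is constant, so y(x) is affine.
Fitting the endpoints (-3, -1) and (3, 4):
    slope m = (4 − (-1)) / (3 − (-3)) = 5/6,
    intercept c = (-1) − m·(-3) = 3/2.
Extremal: y(x) = (5/6) x + 3/2.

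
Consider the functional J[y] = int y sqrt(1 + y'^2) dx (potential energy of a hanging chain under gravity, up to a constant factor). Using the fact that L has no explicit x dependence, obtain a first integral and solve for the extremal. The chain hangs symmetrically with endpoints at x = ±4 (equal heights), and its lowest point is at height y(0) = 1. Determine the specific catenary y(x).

The Lagrangian L(y, y') = y sqrt(1 + y'^2) has no explicit x dependence, so the Beltrami identity applies:
    L − y' ∂L/∂y' = C.
Compute ∂L/∂y' = y · y' / sqrt(1 + y'^2). Then
    L − y' ∂L/∂y'
    = y sqrt(1 + y'^2) − y · y'^2 / sqrt(1 + y'^2)
    = y (1 + y'^2 − y'^2) / sqrt(1 + y'^2)
    = y / sqrt(1 + y'^2) = C.
Squaring gives y^2 = C^2 (1 + y'^2), i.e.
    y'^2 = y^2 / C^2 − 1.
Separating variables,
    dy / sqrt(y^2 − C^2) = dx / C,
and integrating gives arccosh(y / C) = (x − a)/C, so
    y(x) = C cosh((x − a)/C),
the catenary. The constants C and a are fixed by the two endpoint conditions (and, for the hanging-chain problem, the length constraint selects C).
Now fit the given data. The endpoints x = ±4 are symmetric at equal height, so the catenary is even about its minimum: a = 0 and y(x) = C cosh(x/C). The lowest point is y(0) = C cosh(0) = C, and we are told y(0) = 1, so C = 1. Therefore
    y(x) = cosh(x),
and at the endpoints
    y(±4) = cosh(4).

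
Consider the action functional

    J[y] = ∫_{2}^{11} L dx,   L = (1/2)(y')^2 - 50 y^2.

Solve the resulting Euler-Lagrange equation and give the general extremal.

The Lagrangian is L = (1/2)(y')^2 - 50 y^2.
∂L/∂y = -100y.
∂L/∂y' = y'.
The Euler-Lagrange equation d/dx(∂L/∂y') − ∂L/∂y = 0 becomes:
    y'' + 100 y = 0
General solution: y(x) = A sin(10x) + B cos(10x), where A and B are arbitrary constants fixed by the endpoint conditions.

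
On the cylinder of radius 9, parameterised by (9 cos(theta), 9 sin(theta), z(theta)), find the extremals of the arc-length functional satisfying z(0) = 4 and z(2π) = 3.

Parameterise the cylinder of radius R = 9 as
    r(θ) = (9 cos θ, 9 sin θ, z(θ)).
The arc-length element is
    ds = sqrt(81 + (dz/dθ)^2) dθ,
so the Lagrangian is L = sqrt(81 + z'^2).
L depends on z' only, not on z or θ, so ∂L/∂z = 0 and
    ∂L/∂z' = z' / sqrt(81 + z'^2).
The Euler-Lagrange equation gives
    d/dθ( z' / sqrt(81 + z'^2) ) = 0,
so z' is constant. Integrating once:
    z(θ) = a θ + b,
a helix on the cylinder (a straight line when the cylinder is unrolled). The constants a, b are determined by the endpoint conditions.
With endpoint conditions z(0) = 4 and z(2π) = 3: from z(0) = b we get b = 4, and a·2π + 4 = 3 gives a = -1/(2π), so
    z(θ) = (-1/(2π)) θ + 4.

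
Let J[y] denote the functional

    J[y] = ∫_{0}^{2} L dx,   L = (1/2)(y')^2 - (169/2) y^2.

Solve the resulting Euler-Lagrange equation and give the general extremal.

The Lagrangian is L = (1/2)(y')^2 - (169/2) y^2.
∂L/∂y = -169y.
∂L/∂y' = y'.
The Euler-Lagrange equation d/dx(∂L/∂y') − ∂L/∂y = 0 becomes:
    y'' + 169 y = 0
General solution: y(x) = A sin(13x) + B cos(13x), where A and B are arbitrary constants fixed by the endpoint conditions.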